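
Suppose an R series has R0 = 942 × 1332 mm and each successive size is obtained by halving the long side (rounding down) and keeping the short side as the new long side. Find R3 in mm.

333 × 471 mm

R1: ⌊1332/2⌋ × 942 = 666 × 942 mm
R2: ⌊942/2⌋ × 666 = 471 × 666 mm
R3: ⌊666/2⌋ × 471 = 333 × 471 mm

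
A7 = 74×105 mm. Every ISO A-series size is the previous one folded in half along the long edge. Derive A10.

26 × 37 mm

A8: ⌊105/2⌋ × 74 = 52 × 74 mm
A9: ⌊74/2⌋ × 52 = 37 × 52 mm
A10: ⌊52/2⌋ × 37 = 26 × 37 mm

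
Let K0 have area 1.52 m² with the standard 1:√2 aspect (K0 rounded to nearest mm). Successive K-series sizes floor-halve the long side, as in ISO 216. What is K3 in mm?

366 × 518 mm

Let K0's short side be w mm. w · w√2 = 1.52 m² = 1,520,000 mm², so w ≈ 1036.7 mm and w√2 ≈ 1466.2 mm → K0 = 1037 × 1466 mm.
K1: ⌊1466/2⌋ × 1037 = 733 × 1037 mm
K2: ⌊1037/2⌋ × 733 = 518 × 733 mm
K3: ⌊733/2⌋ × 518 = 366 × 518 mm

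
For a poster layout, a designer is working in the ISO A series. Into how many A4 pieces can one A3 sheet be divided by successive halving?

2

Each ISO step halves the sheet: 1 × A3 → 2 × A4
From A3 to A4 is 1 halving step: 2^1 = 2.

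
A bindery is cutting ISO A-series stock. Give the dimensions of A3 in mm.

A0 = 841 × 1189 mm (A0 has area 1 m², aspect 1:√2).
A1: ⌊1189/2⌋ × 841 = 594 × 841 mm
A2: ⌊841/2⌋ × 594 = 420 × 594 mm
A3: ⌊594/2⌋ × 420 = 297 × 420 mm

297 × 420 mm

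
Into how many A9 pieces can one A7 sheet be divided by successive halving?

Each ISO step halves the sheet: 1 × A7 → 2 × A8 → 4 × A9
From A7 to A9 is 2 halving steps: 2^2 = 4.

4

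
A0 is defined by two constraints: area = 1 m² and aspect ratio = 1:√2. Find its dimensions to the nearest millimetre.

Let the short side be w mm. Then the long side is w√2 and w · w√2 = 10⁶ mm².
w² = 10⁶/√2, so w = 1000 / 2^(1/4) ≈ 840.9 mm; long side = 1000 · 2^(1/4) ≈ 1189.2 mm.

841 × 1189 mm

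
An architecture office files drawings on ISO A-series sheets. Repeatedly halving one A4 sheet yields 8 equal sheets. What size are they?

A7

8 = 2^3, so 3 halving steps.
A4 → A5 → … → A7 after 3 steps.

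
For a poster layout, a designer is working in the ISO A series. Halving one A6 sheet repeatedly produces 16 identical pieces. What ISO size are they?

16 = 2^4, so 4 halving steps.
A6 → A7 → … → A10 after 4 steps.

A10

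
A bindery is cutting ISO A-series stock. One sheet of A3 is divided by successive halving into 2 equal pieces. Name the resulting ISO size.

A4

2 = 2^1, so 1 halving step.
A3 → A4 → … → A4 after 1 step.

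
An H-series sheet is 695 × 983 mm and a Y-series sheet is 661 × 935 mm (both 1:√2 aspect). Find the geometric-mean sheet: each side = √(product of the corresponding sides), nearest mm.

678 × 959 mm

Short side: √(695 · 661) = √459395 ≈ 677.8 → 678 mm
Long side: √(983 · 935) = √919105 ≈ 958.7 → 959 mm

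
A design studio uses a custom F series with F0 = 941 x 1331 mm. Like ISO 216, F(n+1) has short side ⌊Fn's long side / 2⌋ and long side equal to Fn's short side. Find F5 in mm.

F1: ⌊1331/2⌋ × 941 = 665 × 941 mm
F2: ⌊941/2⌋ × 665 = 470 × 665 mm
F3: ⌊665/2⌋ × 470 = 332 × 470 mm
F4: ⌊470/2⌋ × 332 = 235 × 332 mm
F5: ⌊332/2⌋ × 235 = 166 × 235 mm

166 × 235 mm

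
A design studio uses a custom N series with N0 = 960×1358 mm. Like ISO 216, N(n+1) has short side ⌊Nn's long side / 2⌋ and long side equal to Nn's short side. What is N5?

169 × 240 mm

N1 = 679 × 960 mm (from N0 by 1 halving).
N2: ⌊960/2⌋ × 679 = 480 × 679 mm
N3: ⌊679/2⌋ × 480 = 339 × 480 mm
N4: ⌊480/2⌋ × 339 = 240 × 339 mm
N5: ⌊339/2⌋ × 240 = 169 × 240 mm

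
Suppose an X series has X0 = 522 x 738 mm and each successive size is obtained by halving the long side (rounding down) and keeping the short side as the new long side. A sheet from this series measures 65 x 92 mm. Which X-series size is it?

X0: 522 × 738 mm
X1: 369 × 522 mm
X2: 261 × 369 mm
X3: 184 × 261 mm
X4: 130 × 184 mm
X5: 92 × 130 mm
X6: 65 × 92 mm
X7: 46 × 65 mm
→ matches X6.

X6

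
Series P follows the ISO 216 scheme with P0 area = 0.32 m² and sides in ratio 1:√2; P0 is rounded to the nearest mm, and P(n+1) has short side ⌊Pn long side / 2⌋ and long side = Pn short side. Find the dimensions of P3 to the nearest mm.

168 × 238 mm

Let P0's short side be w mm. w · w√2 = 0.32 m² = 320,000 mm², so w ≈ 475.7 mm and w√2 ≈ 672.7 mm → P0 = 476 × 673 mm.
P1: ⌊673/2⌋ × 476 = 336 × 476 mm
P2: ⌊476/2⌋ × 336 = 238 × 336 mm
P3: ⌊336/2⌋ × 238 = 168 × 238 mm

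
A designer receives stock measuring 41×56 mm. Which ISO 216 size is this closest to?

Aspect ratio 56/41 ≈ 1.366 (ISO target is √2 ≈ 1.414).
In the C-series (envelope sizes, between A and B): C9 = 40 × 57 mm.
Off by 2 mm total — nearest standard size.

C9 (40 × 57 mm)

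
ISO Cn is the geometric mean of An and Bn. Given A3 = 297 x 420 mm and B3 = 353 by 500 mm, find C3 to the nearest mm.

324 × 458 mm

Short side: √(297 · 353) = √104841 ≈ 323.8 → 324 mm
Long side: √(420 · 500) = √210000 ≈ 458.3 → 458 mm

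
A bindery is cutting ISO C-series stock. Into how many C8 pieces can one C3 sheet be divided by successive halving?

32

Each ISO step halves the sheet: 1 × C3 → 2 × C4 → 4 × C5 → 8 × C6 → …
From C3 to C8 is 5 halving steps: 2^5 = 32.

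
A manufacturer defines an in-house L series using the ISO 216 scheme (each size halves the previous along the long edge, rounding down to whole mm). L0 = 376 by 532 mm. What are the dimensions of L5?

66 × 94 mm

L1: ⌊532/2⌋ × 376 = 266 × 376 mm
L2: ⌊376/2⌋ × 266 = 188 × 266 mm
L3: ⌊266/2⌋ × 188 = 133 × 188 mm
L4: ⌊188/2⌋ × 133 = 94 × 133 mm
L5: ⌊133/2⌋ × 94 = 66 × 94 mm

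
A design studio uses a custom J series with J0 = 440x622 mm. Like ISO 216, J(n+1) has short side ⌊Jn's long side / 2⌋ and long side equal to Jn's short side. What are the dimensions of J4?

110 × 155 mm

J1: ⌊622/2⌋ × 440 = 311 × 440 mm
J2: ⌊440/2⌋ × 311 = 220 × 311 mm
J3: ⌊311/2⌋ × 220 = 155 × 220 mm
J4: ⌊220/2⌋ × 155 = 110 × 155 mm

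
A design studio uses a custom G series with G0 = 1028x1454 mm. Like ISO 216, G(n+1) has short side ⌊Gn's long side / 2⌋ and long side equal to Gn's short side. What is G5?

181 × 257 mm

G1: ⌊1454/2⌋ × 1028 = 727 × 1028 mm
G2: ⌊1028/2⌋ × 727 = 514 × 727 mm
G3: ⌊727/2⌋ × 514 = 363 × 514 mm
G4: ⌊514/2⌋ × 363 = 257 × 363 mm
G5: ⌊363/2⌋ × 257 = 181 × 257 mm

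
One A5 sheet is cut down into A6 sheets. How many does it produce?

2

A5 = 148 × 210 mm; A6 = 105 × 148 mm.
Each halving step doubles the count; 1 step from A5 to A6.
2^1 = 2.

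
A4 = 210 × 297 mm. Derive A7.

74 × 105 mm

A5: ⌊297/2⌋ × 210 = 148 × 210 mm
A6: ⌊210/2⌋ × 148 = 105 × 148 mm
A7: ⌊148/2⌋ × 105 = 74 × 105 mm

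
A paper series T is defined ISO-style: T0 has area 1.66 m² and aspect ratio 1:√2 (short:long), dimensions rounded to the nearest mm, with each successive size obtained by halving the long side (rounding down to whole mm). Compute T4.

Let T0's short side be w mm. w · w√2 = 1.66 m² = 1,660,000 mm², so w ≈ 1083.4 mm and w√2 ≈ 1532.2 mm → T0 = 1083 × 1532 mm.
T1: ⌊1532/2⌋ × 1083 = 766 × 1083 mm
T2: ⌊1083/2⌋ × 766 = 541 × 766 mm
T3: ⌊766/2⌋ × 541 = 383 × 541 mm
T4: ⌊541/2⌋ × 383 = 270 × 383 mm

270 × 383 mm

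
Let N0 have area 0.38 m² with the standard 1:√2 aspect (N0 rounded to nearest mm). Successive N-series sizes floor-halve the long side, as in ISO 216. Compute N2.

Let N0's short side be w mm. w · w√2 = 0.38 m² = 380,000 mm², so w ≈ 518.4 mm and w√2 ≈ 733.1 mm → N0 = 518 × 733 mm.
N1: ⌊733/2⌋ × 518 = 366 × 518 mm
N2: ⌊518/2⌋ × 366 = 259 × 366 mm

259 × 366 mm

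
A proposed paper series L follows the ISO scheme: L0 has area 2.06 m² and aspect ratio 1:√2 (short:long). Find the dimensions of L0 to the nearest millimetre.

1207 × 1707 mm

Let the short side be w mm. Then w · w√2 = 2.06 m² = 2,060,000 mm².
w² = 2,060,000/√2, so w ≈ 1206.9 mm; long side = w√2 ≈ 1706.8 mm.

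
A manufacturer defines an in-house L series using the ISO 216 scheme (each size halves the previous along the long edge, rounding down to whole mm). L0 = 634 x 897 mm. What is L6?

79 × 112 mm

L1: ⌊897/2⌋ × 634 = 448 × 634 mm
L2: ⌊634/2⌋ × 448 = 317 × 448 mm
L3: ⌊448/2⌋ × 317 = 224 × 317 mm
L4: ⌊317/2⌋ × 224 = 158 × 224 mm
L5: ⌊224/2⌋ × 158 = 112 × 158 mm
L6: ⌊158/2⌋ × 112 = 79 × 112 mm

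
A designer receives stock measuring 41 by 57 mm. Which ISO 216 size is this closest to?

C9 (40 × 57 mm)

Aspect ratio 57/41 ≈ 1.390 (ISO target is √2 ≈ 1.414).
In the C-series (envelope sizes, between A and B): C9 = 40 × 57 mm.
Off by 1 mm total — nearest standard size.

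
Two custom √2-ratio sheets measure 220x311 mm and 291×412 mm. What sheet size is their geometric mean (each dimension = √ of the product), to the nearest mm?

Short side: √(220 · 291) = √64020 ≈ 253.0 → 253 mm
Long side: √(311 · 412) = √128132 ≈ 358.0 → 358 mm

253 × 358 mm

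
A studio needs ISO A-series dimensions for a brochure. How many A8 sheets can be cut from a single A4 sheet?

A4 = 210 × 297 mm; A8 = 52 × 74 mm.
Each halving step doubles the count; 4 steps from A4 to A8.
2^4 = 16.

16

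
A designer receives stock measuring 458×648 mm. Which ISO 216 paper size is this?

C2 (458 × 648 mm)

Aspect ratio 648/458 ≈ 1.415 — close to the ISO √2 ≈ 1.414.
In the C-series (envelope sizes, between A and B): C2 = 458 × 648 mm.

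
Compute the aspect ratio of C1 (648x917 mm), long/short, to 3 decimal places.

1.415

917 / 648 = 1.415
Matches √2 ≈ 1.414 — the ISO 216 defining ratio.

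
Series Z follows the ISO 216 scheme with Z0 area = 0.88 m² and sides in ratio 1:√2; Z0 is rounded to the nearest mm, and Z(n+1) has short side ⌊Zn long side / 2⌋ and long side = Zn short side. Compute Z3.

279 × 394 mm

Let Z0's short side be w mm. w · w√2 = 0.88 m² = 880,000 mm², so w ≈ 788.8 mm and w√2 ≈ 1115.6 mm → Z0 = 789 × 1116 mm.
Z1: ⌊1116/2⌋ × 789 = 558 × 789 mm
Z2: ⌊789/2⌋ × 558 = 394 × 558 mm
Z3: ⌊558/2⌋ × 394 = 279 × 394 mm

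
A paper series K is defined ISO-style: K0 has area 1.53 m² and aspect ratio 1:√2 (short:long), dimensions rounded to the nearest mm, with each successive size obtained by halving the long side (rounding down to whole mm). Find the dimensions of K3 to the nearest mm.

Let K0's short side be w mm. w · w√2 = 1.53 m² = 1,530,000 mm², so w ≈ 1040.1 mm and w√2 ≈ 1471.0 mm → K0 = 1040 × 1471 mm.
K1: ⌊1471/2⌋ × 1040 = 735 × 1040 mm
K2: ⌊1040/2⌋ × 735 = 520 × 735 mm
K3: ⌊735/2⌋ × 520 = 367 × 520 mm

367 × 520 mm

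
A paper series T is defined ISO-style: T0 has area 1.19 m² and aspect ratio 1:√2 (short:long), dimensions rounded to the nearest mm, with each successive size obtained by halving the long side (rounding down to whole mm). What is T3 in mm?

Let T0's short side be w mm. w · w√2 = 1.19 m² = 1,190,000 mm², so w ≈ 917.3 mm and w√2 ≈ 1297.3 mm → T0 = 917 × 1297 mm.
T1: ⌊1297/2⌋ × 917 = 648 × 917 mm
T2: ⌊917/2⌋ × 648 = 458 × 648 mm
T3: ⌊648/2⌋ × 458 = 324 × 458 mm

324 × 458 mm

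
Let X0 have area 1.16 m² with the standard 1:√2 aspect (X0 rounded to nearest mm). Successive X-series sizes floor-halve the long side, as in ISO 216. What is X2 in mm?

Let X0's short side be w mm. w · w√2 = 1.16 m² = 1,160,000 mm², so w ≈ 905.7 mm and w√2 ≈ 1280.8 mm → X0 = 906 × 1281 mm.
X1: ⌊1281/2⌋ × 906 = 640 × 906 mm
X2: ⌊906/2⌋ × 640 = 453 × 640 mm

453 × 640 mm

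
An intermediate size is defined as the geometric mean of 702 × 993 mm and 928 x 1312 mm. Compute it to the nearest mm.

Short side: √(702 · 928) = √651456 ≈ 807.1 → 807 mm
Long side: √(993 · 1312) = √1302816 ≈ 1141.4 → 1141 mm

807 × 1141 mm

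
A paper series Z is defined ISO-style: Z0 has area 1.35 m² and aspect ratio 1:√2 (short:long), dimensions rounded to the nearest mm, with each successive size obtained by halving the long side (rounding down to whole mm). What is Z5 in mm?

Let Z0's short side be w mm. w · w√2 = 1.35 m² = 1,350,000 mm², so w ≈ 977.0 mm and w√2 ≈ 1381.7 mm → Z0 = 977 × 1382 mm.
Z1: ⌊1382/2⌋ × 977 = 691 × 977 mm
Z2: ⌊977/2⌋ × 691 = 488 × 691 mm
Z3: ⌊691/2⌋ × 488 = 345 × 488 mm
Z4: ⌊488/2⌋ × 345 = 244 × 345 mm
Z5: ⌊345/2⌋ × 244 = 172 × 244 mm

172 × 244 mm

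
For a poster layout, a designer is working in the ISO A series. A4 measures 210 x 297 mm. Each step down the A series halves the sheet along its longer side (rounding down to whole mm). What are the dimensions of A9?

37 × 52 mm

A5: ⌊297/2⌋ × 210 = 148 × 210 mm
A6: ⌊210/2⌋ × 148 = 105 × 148 mm
A7: ⌊148/2⌋ × 105 = 74 × 105 mm
A8: ⌊105/2⌋ × 74 = 52 × 74 mm
A9: ⌊74/2⌋ × 52 = 37 × 52 mm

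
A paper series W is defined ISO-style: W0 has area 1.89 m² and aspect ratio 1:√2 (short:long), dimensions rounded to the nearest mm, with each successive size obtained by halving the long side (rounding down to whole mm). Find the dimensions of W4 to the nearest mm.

289 × 408 mm

Let W0's short side be w mm. w · w√2 = 1.89 m² = 1,890,000 mm², so w ≈ 1156.0 mm and w√2 ≈ 1634.9 mm → W0 = 1156 × 1635 mm.
W1: ⌊1635/2⌋ × 1156 = 817 × 1156 mm
W2: ⌊1156/2⌋ × 817 = 578 × 817 mm
W3: ⌊817/2⌋ × 578 = 408 × 578 mm
W4: ⌊578/2⌋ × 408 = 289 × 408 mm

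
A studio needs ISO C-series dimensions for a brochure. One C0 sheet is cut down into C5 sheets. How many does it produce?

32

Each ISO step halves the sheet: 1 × C0 → 2 × C1 → 4 × C2 → 8 × C3 → …
From C0 to C5 is 5 halving steps: 2^5 = 32.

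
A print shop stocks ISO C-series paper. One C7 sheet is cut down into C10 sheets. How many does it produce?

Each ISO step halves the sheet: 1 × C7 → 2 × C8 → 4 × C9 → 8 × C10
From C7 to C10 is 3 halving steps: 2^3 = 8.

8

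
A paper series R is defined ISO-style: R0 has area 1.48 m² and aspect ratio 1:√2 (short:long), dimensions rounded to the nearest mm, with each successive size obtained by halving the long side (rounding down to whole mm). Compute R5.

180 × 255 mm

Let R0's short side be w mm. w · w√2 = 1.48 m² = 1,480,000 mm², so w ≈ 1023.0 mm and w√2 ≈ 1446.7 mm → R0 = 1023 × 1447 mm.
R1: ⌊1447/2⌋ × 1023 = 723 × 1023 mm
R2: ⌊1023/2⌋ × 723 = 511 × 723 mm
R3: ⌊723/2⌋ × 511 = 361 × 511 mm
R4: ⌊511/2⌋ × 361 = 255 × 361 mm
R5: ⌊361/2⌋ × 255 = 180 × 255 mm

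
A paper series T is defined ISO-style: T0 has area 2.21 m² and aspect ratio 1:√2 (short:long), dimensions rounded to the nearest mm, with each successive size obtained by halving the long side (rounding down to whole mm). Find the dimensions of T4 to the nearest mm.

312 × 442 mm

Let T0's short side be w mm. w · w√2 = 2.21 m² = 2,210,000 mm², so w ≈ 1250.1 mm and w√2 ≈ 1767.9 mm → T0 = 1250 × 1768 mm.
T1: ⌊1768/2⌋ × 1250 = 884 × 1250 mm
T2: ⌊1250/2⌋ × 884 = 625 × 884 mm
T3: ⌊884/2⌋ × 625 = 442 × 625 mm
T4: ⌊625/2⌋ × 442 = 312 × 442 mm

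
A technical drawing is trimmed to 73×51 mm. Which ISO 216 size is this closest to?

A8 (52 × 74 mm)

Aspect ratio 73/51 ≈ 1.431 (ISO target is √2 ≈ 1.414).
In the A-series (A0 area = 1 m²): A8 = 52 × 74 mm.
Off by 2 mm total — nearest standard size.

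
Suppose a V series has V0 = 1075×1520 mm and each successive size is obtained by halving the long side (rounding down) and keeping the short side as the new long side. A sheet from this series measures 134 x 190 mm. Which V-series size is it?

V6

V0: 1075 × 1520 mm
V1: 760 × 1075 mm
V2: 537 × 760 mm
V3: 380 × 537 mm
V4: 268 × 380 mm
V5: 190 × 268 mm
V6: 134 × 190 mm
V7: 95 × 134 mm
→ matches V6.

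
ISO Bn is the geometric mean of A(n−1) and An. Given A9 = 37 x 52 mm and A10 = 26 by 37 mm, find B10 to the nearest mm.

31 × 44 mm

Short side: √(37 · 26) = √962 ≈ 31.0 → 31 mm
Long side: √(52 · 37) = √1924 ≈ 43.9 → 44 mm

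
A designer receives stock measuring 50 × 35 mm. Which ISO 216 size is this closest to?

A9 (37 × 52 mm)

Aspect ratio 50/35 ≈ 1.429 — close to the ISO √2 ≈ 1.414.
In the A-series (A0 area = 1 m²): A9 = 37 × 52 mm.
Off by 4 mm total — nearest standard size.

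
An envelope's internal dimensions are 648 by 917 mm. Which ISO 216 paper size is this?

Aspect ratio 917/648 ≈ 1.415 — close to the ISO √2 ≈ 1.414.
In the C-series (envelope sizes, between A and B): C1 = 648 × 917 mm.

C1 (648 × 917 mm)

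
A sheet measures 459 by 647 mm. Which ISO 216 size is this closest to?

C2 (458 × 648 mm)

Aspect ratio 647/459 ≈ 1.410 — close to the ISO √2 ≈ 1.414.
In the C-series (envelope sizes, between A and B): C2 = 458 × 648 mm.
Off by 2 mm total — nearest standard size.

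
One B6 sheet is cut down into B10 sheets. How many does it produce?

16

Each ISO step halves the sheet: 1 × B6 → 2 × B7 → 4 × B8 → 8 × B9 → …
From B6 to B10 is 4 halving steps: 2^4 = 16.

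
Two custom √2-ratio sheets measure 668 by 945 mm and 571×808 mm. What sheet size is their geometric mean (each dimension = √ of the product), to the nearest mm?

618 × 874 mm

Short side: √(668 · 571) = √381428 ≈ 617.6 → 618 mm
Long side: √(945 · 808) = √763560 ≈ 873.8 → 874 mm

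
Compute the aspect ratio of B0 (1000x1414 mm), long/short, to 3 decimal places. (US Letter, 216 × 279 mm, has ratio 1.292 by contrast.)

1.414

1414 / 1000 = 1.414
Matches √2 ≈ 1.414 — the ISO 216 defining ratio.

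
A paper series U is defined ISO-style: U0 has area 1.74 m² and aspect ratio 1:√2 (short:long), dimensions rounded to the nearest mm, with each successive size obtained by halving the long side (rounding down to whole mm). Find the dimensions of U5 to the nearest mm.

Let U0's short side be w mm. w · w√2 = 1.74 m² = 1,740,000 mm², so w ≈ 1109.2 mm and w√2 ≈ 1568.7 mm → U0 = 1109 × 1569 mm.
U1: ⌊1569/2⌋ × 1109 = 784 × 1109 mm
U2: ⌊1109/2⌋ × 784 = 554 × 784 mm
U3: ⌊784/2⌋ × 554 = 392 × 554 mm
U4: ⌊554/2⌋ × 392 = 277 × 392 mm
U5: ⌊392/2⌋ × 277 = 196 × 277 mm

196 × 277 mm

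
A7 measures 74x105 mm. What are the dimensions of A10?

26 × 37 mm

A8: ⌊105/2⌋ × 74 = 52 × 74 mm
A9: ⌊74/2⌋ × 52 = 37 × 52 mm
A10: ⌊52/2⌋ × 37 = 26 × 37 mm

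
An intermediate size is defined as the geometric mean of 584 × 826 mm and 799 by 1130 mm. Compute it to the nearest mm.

683 × 966 mm

Short side: √(584 · 799) = √466616 ≈ 683.1 → 683 mm
Long side: √(826 · 1130) = √933380 ≈ 966.1 → 966 mm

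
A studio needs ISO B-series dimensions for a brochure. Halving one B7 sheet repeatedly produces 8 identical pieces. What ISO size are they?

8 = 2^3, so 3 halving steps.
B7 → B8 → … → B10 after 3 steps.

B10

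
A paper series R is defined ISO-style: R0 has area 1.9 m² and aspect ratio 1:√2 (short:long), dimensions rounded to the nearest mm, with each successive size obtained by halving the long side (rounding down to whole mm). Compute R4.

289 × 409 mm

Let R0's short side be w mm. w · w√2 = 1.9 m² = 1,900,000 mm², so w ≈ 1159.1 mm and w√2 ≈ 1639.2 mm → R0 = 1159 × 1639 mm.
R1: ⌊1639/2⌋ × 1159 = 819 × 1159 mm
R2: ⌊1159/2⌋ × 819 = 579 × 819 mm
R3: ⌊819/2⌋ × 579 = 409 × 579 mm
R4: ⌊579/2⌋ × 409 = 289 × 409 mm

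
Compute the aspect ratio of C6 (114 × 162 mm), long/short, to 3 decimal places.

1.421

162 / 114 = 1.421
ISO 216 targets √2 ≈ 1.414; the +0.007 deviation is from mm rounding.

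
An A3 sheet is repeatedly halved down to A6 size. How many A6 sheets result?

Each ISO step halves the sheet: 1 × A3 → 2 × A4 → 4 × A5 → 8 × A6
From A3 to A6 is 3 halving steps: 2^3 = 8.

8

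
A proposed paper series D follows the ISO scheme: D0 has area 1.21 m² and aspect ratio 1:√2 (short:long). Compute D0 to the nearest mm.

925 × 1308 mm

Let the short side be w mm. Then w · w√2 = 1.21 m² = 1,210,000 mm².
w² = 1,210,000/√2, so w ≈ 925.0 mm; long side = w√2 ≈ 1308.1 mm.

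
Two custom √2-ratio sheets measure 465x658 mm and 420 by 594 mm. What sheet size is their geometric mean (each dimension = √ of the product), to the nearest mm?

442 × 625 mm

Short side: √(465 · 420) = √195300 ≈ 441.9 → 442 mm
Long side: √(658 · 594) = √390852 ≈ 625.2 → 625 mm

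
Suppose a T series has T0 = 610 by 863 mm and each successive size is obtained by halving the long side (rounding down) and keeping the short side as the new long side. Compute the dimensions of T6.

76 × 107 mm

T1 = 431 × 610 mm (from T0 by 1 halving).
T2: ⌊610/2⌋ × 431 = 305 × 431 mm
T3: ⌊431/2⌋ × 305 = 215 × 305 mm
T4: ⌊305/2⌋ × 215 = 152 × 215 mm
T5: ⌊215/2⌋ × 152 = 107 × 152 mm
T6: ⌊152/2⌋ × 107 = 76 × 107 mm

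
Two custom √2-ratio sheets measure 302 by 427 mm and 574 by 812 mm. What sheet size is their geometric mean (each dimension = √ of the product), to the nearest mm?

Short side: √(302 · 574) = √173348 ≈ 416.4 → 416 mm
Long side: √(427 · 812) = √346724 ≈ 588.8 → 589 mm

416 × 589 mm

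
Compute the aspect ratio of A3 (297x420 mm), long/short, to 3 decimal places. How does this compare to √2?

1.414

420 / 297 = 1.414
Matches √2 ≈ 1.414 — the ISO 216 defining ratio.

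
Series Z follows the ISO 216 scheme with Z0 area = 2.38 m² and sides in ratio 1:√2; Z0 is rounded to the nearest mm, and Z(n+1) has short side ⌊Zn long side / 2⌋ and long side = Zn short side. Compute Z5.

Let Z0's short side be w mm. w · w√2 = 2.38 m² = 2,380,000 mm², so w ≈ 1297.3 mm and w√2 ≈ 1834.6 mm → Z0 = 1297 × 1835 mm.
Z1: ⌊1835/2⌋ × 1297 = 917 × 1297 mm
Z2: ⌊1297/2⌋ × 917 = 648 × 917 mm
Z3: ⌊917/2⌋ × 648 = 458 × 648 mm
Z4: ⌊648/2⌋ × 458 = 324 × 458 mm
Z5: ⌊458/2⌋ × 324 = 229 × 324 mm

229 × 324 mm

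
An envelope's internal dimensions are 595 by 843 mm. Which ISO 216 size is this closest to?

Aspect ratio 843/595 ≈ 1.417 — close to the ISO √2 ≈ 1.414.
In the A-series (A0 area = 1 m²): A1 = 594 × 841 mm.
Off by 3 mm total — nearest standard size.

A1 (594 × 841 mm)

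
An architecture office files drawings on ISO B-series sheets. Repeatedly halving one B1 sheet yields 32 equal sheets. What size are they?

B6

32 = 2^5, so 5 halving steps.
B1 → B2 → … → B6 after 5 steps.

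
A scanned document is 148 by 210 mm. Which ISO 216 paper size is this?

Aspect ratio 210/148 ≈ 1.419 — close to the ISO √2 ≈ 1.414.
In the A-series (A0 area = 1 m²): A5 = 148 × 210 mm.

A5 (148 × 210 mm)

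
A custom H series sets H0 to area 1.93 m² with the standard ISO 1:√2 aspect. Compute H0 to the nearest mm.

Let the short side be w mm. Then w · w√2 = 1.93 m² = 1,930,000 mm².
w² = 1,930,000/√2, so w ≈ 1168.2 mm; long side = w√2 ≈ 1652.1 mm.

1168 × 1652 mm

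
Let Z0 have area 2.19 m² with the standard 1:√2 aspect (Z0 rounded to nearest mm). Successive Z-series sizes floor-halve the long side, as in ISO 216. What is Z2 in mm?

622 × 880 mm

Let Z0's short side be w mm. w · w√2 = 2.19 m² = 2,190,000 mm², so w ≈ 1244.4 mm and w√2 ≈ 1759.9 mm → Z0 = 1244 × 1760 mm.
Z1: ⌊1760/2⌋ × 1244 = 880 × 1244 mm
Z2: ⌊1244/2⌋ × 880 = 622 × 880 mm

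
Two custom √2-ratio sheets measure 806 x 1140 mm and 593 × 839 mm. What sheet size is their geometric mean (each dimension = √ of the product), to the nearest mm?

691 × 978 mm

Short side: √(806 · 593) = √477958 ≈ 691.3 → 691 mm
Long side: √(1140 · 839) = √956460 ≈ 978.0 → 978 mm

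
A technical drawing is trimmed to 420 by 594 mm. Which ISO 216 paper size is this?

A2 (420 × 594 mm)

Aspect ratio 594/420 ≈ 1.414 — close to the ISO √2 ≈ 1.414.
In the A-series (A0 area = 1 m²): A2 = 420 × 594 mm.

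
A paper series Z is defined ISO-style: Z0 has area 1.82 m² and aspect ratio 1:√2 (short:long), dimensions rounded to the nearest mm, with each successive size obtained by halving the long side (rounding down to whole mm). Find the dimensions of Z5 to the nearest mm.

200 × 283 mm

Let Z0's short side be w mm. w · w√2 = 1.82 m² = 1,820,000 mm², so w ≈ 1134.4 mm and w√2 ≈ 1604.3 mm → Z0 = 1134 × 1604 mm.
Z1: ⌊1604/2⌋ × 1134 = 802 × 1134 mm
Z2: ⌊1134/2⌋ × 802 = 567 × 802 mm
Z3: ⌊802/2⌋ × 567 = 401 × 567 mm
Z4: ⌊567/2⌋ × 401 = 283 × 401 mm
Z5: ⌊401/2⌋ × 283 = 200 × 283 mm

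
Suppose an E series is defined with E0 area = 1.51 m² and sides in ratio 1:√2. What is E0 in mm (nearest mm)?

1033 × 1461 mm

Let the short side be w mm. Then w · w√2 = 1.51 m² = 1,510,000 mm².
w² = 1,510,000/√2, so w ≈ 1033.3 mm; long side = w√2 ≈ 1461.3 mm.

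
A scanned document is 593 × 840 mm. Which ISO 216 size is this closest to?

Aspect ratio 840/593 ≈ 1.417 — close to the ISO √2 ≈ 1.414.
In the A-series (A0 area = 1 m²): A1 = 594 × 841 mm.
Off by 2 mm total — nearest standard size.

A1 (594 × 841 mm)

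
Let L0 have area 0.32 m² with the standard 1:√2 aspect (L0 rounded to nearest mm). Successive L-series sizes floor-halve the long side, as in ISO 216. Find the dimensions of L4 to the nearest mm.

119 × 168 mm

Let L0's short side be w mm. w · w√2 = 0.32 m² = 320,000 mm², so w ≈ 475.7 mm and w√2 ≈ 672.7 mm → L0 = 476 × 673 mm.
L1: ⌊673/2⌋ × 476 = 336 × 476 mm
L2: ⌊476/2⌋ × 336 = 238 × 336 mm
L3: ⌊336/2⌋ × 238 = 168 × 238 mm
L4: ⌊238/2⌋ × 168 = 119 × 168 mm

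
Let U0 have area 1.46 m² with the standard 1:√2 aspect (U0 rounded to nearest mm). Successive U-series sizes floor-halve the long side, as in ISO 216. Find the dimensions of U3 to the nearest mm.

Let U0's short side be w mm. w · w√2 = 1.46 m² = 1,460,000 mm², so w ≈ 1016.1 mm and w√2 ≈ 1436.9 mm → U0 = 1016 × 1437 mm.
U1: ⌊1437/2⌋ × 1016 = 718 × 1016 mm
U2: ⌊1016/2⌋ × 718 = 508 × 718 mm
U3: ⌊718/2⌋ × 508 = 359 × 508 mm

359 × 508 mm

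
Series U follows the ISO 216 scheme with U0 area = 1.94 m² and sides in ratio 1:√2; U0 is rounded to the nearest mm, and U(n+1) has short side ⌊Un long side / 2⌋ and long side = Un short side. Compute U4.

Let U0's short side be w mm. w · w√2 = 1.94 m² = 1,940,000 mm², so w ≈ 1171.2 mm and w√2 ≈ 1656.4 mm → U0 = 1171 × 1656 mm.
U1: ⌊1656/2⌋ × 1171 = 828 × 1171 mm
U2: ⌊1171/2⌋ × 828 = 585 × 828 mm
U3: ⌊828/2⌋ × 585 = 414 × 585 mm
U4: ⌊585/2⌋ × 414 = 292 × 414 mm

292 × 414 mm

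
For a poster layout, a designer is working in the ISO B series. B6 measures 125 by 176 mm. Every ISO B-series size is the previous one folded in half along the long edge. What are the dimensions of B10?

31 × 44 mm

B7: ⌊176/2⌋ × 125 = 88 × 125 mm
B8: ⌊125/2⌋ × 88 = 62 × 88 mm
B9: ⌊88/2⌋ × 62 = 44 × 62 mm
B10: ⌊62/2⌋ × 44 = 31 × 44 mm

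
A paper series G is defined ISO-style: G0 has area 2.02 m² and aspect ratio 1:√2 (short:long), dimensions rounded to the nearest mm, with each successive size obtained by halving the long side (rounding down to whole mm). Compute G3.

Let G0's short side be w mm. w · w√2 = 2.02 m² = 2,020,000 mm², so w ≈ 1195.1 mm and w√2 ≈ 1690.2 mm → G0 = 1195 × 1690 mm.
G1: ⌊1690/2⌋ × 1195 = 845 × 1195 mm
G2: ⌊1195/2⌋ × 845 = 597 × 845 mm
G3: ⌊845/2⌋ × 597 = 422 × 597 mm

422 × 597 mm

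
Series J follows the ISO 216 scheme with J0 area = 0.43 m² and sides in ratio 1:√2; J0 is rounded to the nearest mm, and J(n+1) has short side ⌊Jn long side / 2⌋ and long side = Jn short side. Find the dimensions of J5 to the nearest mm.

97 × 137 mm

Let J0's short side be w mm. w · w√2 = 0.43 m² = 430,000 mm², so w ≈ 551.4 mm and w√2 ≈ 779.8 mm → J0 = 551 × 780 mm.
J1: ⌊780/2⌋ × 551 = 390 × 551 mm
J2: ⌊551/2⌋ × 390 = 275 × 390 mm
J3: ⌊390/2⌋ × 275 = 195 × 275 mm
J4: ⌊275/2⌋ × 195 = 137 × 195 mm
J5: ⌊195/2⌋ × 137 = 97 × 137 mm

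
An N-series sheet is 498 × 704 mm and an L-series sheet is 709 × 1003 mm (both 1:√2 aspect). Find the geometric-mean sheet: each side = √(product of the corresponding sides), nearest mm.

594 × 840 mm

Short side: √(498 · 709) = √353082 ≈ 594.2 → 594 mm
Long side: √(704 · 1003) = √706112 ≈ 840.3 → 840 mm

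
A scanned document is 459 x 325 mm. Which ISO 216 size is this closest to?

C3 (324 × 458 mm)

Aspect ratio 459/325 ≈ 1.412 — close to the ISO √2 ≈ 1.414.
In the C-series (envelope sizes, between A and B): C3 = 324 × 458 mm.
Off by 2 mm total — nearest standard size.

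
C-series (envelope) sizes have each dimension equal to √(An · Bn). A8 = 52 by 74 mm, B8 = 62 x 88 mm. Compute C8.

57 × 81 mm

Short side: √(52 · 62) = √3224 ≈ 56.8 → 57 mm
Long side: √(74 · 88) = √6512 ≈ 80.7 → 81 mm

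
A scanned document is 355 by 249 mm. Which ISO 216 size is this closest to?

B4 (250 × 353 mm)

Aspect ratio 355/249 ≈ 1.426 — close to the ISO √2 ≈ 1.414.
In the B-series (B0 = 1000 × 1414 mm): B4 = 250 × 353 mm.
Off by 3 mm total — nearest standard size.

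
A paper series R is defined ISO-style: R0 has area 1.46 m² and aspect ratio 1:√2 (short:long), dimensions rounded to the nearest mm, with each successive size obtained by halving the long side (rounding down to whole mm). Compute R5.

Let R0's short side be w mm. w · w√2 = 1.46 m² = 1,460,000 mm², so w ≈ 1016.1 mm and w√2 ≈ 1436.9 mm → R0 = 1016 × 1437 mm.
R1: ⌊1437/2⌋ × 1016 = 718 × 1016 mm
R2: ⌊1016/2⌋ × 718 = 508 × 718 mm
R3: ⌊718/2⌋ × 508 = 359 × 508 mm
R4: ⌊508/2⌋ × 359 = 254 × 359 mm
R5: ⌊359/2⌋ × 254 = 179 × 254 mm

179 × 254 mm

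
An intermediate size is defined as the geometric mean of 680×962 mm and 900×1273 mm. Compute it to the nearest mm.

782 × 1107 mm

Short side: √(680 · 900) = √612000 ≈ 782.3 → 782 mm
Long side: √(962 · 1273) = √1224626 ≈ 1106.6 → 1107 mm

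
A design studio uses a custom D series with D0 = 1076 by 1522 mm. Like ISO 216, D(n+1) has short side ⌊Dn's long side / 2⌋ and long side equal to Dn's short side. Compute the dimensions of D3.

380 × 538 mm

D1: ⌊1522/2⌋ × 1076 = 761 × 1076 mm
D2: ⌊1076/2⌋ × 761 = 538 × 761 mm
D3: ⌊761/2⌋ × 538 = 380 × 538 mm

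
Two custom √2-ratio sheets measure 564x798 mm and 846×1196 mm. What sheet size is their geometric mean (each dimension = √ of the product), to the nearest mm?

Short side: √(564 · 846) = √477144 ≈ 690.8 → 691 mm
Long side: √(798 · 1196) = √954408 ≈ 976.9 → 977 mm

691 × 977 mm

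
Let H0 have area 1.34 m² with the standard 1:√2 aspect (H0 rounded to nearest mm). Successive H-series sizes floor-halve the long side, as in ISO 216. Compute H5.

172 × 243 mm

Let H0's short side be w mm. w · w√2 = 1.34 m² = 1,340,000 mm², so w ≈ 973.4 mm and w√2 ≈ 1376.6 mm → H0 = 973 × 1377 mm.
H1: ⌊1377/2⌋ × 973 = 688 × 973 mm
H2: ⌊973/2⌋ × 688 = 486 × 688 mm
H3: ⌊688/2⌋ × 486 = 344 × 486 mm
H4: ⌊486/2⌋ × 344 = 243 × 344 mm
H5: ⌊344/2⌋ × 243 = 172 × 243 mm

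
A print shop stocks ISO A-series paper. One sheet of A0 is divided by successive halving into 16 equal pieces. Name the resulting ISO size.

A4

16 = 2^4, so 4 halving steps.
A0 → A1 → … → A4 after 4 steps.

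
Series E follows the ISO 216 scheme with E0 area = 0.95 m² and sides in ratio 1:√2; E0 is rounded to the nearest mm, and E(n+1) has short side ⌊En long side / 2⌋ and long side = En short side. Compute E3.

Let E0's short side be w mm. w · w√2 = 0.95 m² = 950,000 mm², so w ≈ 819.6 mm and w√2 ≈ 1159.1 mm → E0 = 820 × 1159 mm.
E1: ⌊1159/2⌋ × 820 = 579 × 820 mm
E2: ⌊820/2⌋ × 579 = 410 × 579 mm
E3: ⌊579/2⌋ × 410 = 289 × 410 mm

289 × 410 mm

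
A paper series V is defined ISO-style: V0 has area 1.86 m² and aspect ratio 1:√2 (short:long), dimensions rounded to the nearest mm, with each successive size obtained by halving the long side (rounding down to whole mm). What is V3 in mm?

405 × 573 mm

Let V0's short side be w mm. w · w√2 = 1.86 m² = 1,860,000 mm², so w ≈ 1146.8 mm and w√2 ≈ 1621.9 mm → V0 = 1147 × 1622 mm.
V1: ⌊1622/2⌋ × 1147 = 811 × 1147 mm
V2: ⌊1147/2⌋ × 811 = 573 × 811 mm
V3: ⌊811/2⌋ × 573 = 405 × 573 mm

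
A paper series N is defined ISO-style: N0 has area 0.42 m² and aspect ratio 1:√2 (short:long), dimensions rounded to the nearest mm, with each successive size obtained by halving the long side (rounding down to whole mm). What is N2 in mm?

272 × 385 mm

Let N0's short side be w mm. w · w√2 = 0.42 m² = 420,000 mm², so w ≈ 545.0 mm and w√2 ≈ 770.7 mm → N0 = 545 × 771 mm.
N1: ⌊771/2⌋ × 545 = 385 × 545 mm
N2: ⌊545/2⌋ × 385 = 272 × 385 mm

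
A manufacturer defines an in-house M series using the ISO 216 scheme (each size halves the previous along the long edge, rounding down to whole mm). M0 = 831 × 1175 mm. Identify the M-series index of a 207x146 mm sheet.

M5

M0: 831 × 1175 mm
M1: 587 × 831 mm
M2: 415 × 587 mm
M3: 293 × 415 mm
M4: 207 × 293 mm
M5: 146 × 207 mm
M6: 103 × 146 mm
→ matches M5.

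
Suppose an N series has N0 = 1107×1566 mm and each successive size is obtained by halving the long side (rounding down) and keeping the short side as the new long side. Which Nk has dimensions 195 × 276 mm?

N5

N0: 1107 × 1566 mm
N1: 783 × 1107 mm
N2: 553 × 783 mm
N3: 391 × 553 mm
N4: 276 × 391 mm
N5: 195 × 276 mm
N6: 138 × 195 mm
→ matches N5.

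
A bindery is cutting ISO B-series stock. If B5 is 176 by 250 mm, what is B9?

B6: ⌊250/2⌋ × 176 = 125 × 176 mm
B7: ⌊176/2⌋ × 125 = 88 × 125 mm
B8: ⌊125/2⌋ × 88 = 62 × 88 mm
B9: ⌊88/2⌋ × 62 = 44 × 62 mm

44 × 62 mm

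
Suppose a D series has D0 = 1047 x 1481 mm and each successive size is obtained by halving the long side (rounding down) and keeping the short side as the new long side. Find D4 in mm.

D1 = 740 × 1047 mm (from D0 by 1 halving).
D2: ⌊1047/2⌋ × 740 = 523 × 740 mm
D3: ⌊740/2⌋ × 523 = 370 × 523 mm
D4: ⌊523/2⌋ × 370 = 261 × 370 mm

261 × 370 mm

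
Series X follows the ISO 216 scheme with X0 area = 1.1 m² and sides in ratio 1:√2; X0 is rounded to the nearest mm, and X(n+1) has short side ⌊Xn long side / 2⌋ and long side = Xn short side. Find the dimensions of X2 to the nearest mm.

441 × 623 mm

Let X0's short side be w mm. w · w√2 = 1.1 m² = 1,100,000 mm², so w ≈ 881.9 mm and w√2 ≈ 1247.3 mm → X0 = 882 × 1247 mm.
X1: ⌊1247/2⌋ × 882 = 623 × 882 mm
X2: ⌊882/2⌋ × 623 = 441 × 623 mm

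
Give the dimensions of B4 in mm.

250 × 353 mm

B0 = 1000 × 1414 mm (B0 has a 1000 mm short side, aspect 1:√2).
B1: ⌊1414/2⌋ × 1000 = 707 × 1000 mm
B2: ⌊1000/2⌋ × 707 = 500 × 707 mm
B3: ⌊707/2⌋ × 500 = 353 × 500 mm
B4: ⌊500/2⌋ × 353 = 250 × 353 mm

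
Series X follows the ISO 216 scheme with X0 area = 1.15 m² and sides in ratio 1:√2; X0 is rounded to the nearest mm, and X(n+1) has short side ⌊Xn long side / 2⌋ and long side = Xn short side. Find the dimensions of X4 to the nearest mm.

Let X0's short side be w mm. w · w√2 = 1.15 m² = 1,150,000 mm², so w ≈ 901.8 mm and w√2 ≈ 1275.3 mm → X0 = 902 × 1275 mm.
X1: ⌊1275/2⌋ × 902 = 637 × 902 mm
X2: ⌊902/2⌋ × 637 = 451 × 637 mm
X3: ⌊637/2⌋ × 451 = 318 × 451 mm
X4: ⌊451/2⌋ × 318 = 225 × 318 mm

225 × 318 mm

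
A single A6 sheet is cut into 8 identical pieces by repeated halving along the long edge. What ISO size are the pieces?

A9

8 = 2^3, so 3 halving steps.
A6 → A7 → … → A9 after 3 steps.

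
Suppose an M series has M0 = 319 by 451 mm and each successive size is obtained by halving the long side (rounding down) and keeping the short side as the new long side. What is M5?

56 × 79 mm

M1 = 225 × 319 mm (from M0 by 1 halving).
M2: ⌊319/2⌋ × 225 = 159 × 225 mm
M3: ⌊225/2⌋ × 159 = 112 × 159 mm
M4: ⌊159/2⌋ × 112 = 79 × 112 mm
M5: ⌊112/2⌋ × 79 = 56 × 79 mm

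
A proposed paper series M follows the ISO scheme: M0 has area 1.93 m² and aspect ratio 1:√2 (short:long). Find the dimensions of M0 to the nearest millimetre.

Let the short side be w mm. Then w · w√2 = 1.93 m² = 1,930,000 mm².
w² = 1,930,000/√2, so w ≈ 1168.2 mm; long side = w√2 ≈ 1652.1 mm.

1168 × 1652 mm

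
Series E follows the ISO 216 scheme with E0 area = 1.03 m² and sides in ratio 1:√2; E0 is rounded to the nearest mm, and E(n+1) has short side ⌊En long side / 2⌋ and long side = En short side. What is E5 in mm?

150 × 213 mm

Let E0's short side be w mm. w · w√2 = 1.03 m² = 1,030,000 mm², so w ≈ 853.4 mm and w√2 ≈ 1206.9 mm → E0 = 853 × 1207 mm.
E1: ⌊1207/2⌋ × 853 = 603 × 853 mm
E2: ⌊853/2⌋ × 603 = 426 × 603 mm
E3: ⌊603/2⌋ × 426 = 301 × 426 mm
E4: ⌊426/2⌋ × 301 = 213 × 301 mm
E5: ⌊301/2⌋ × 213 = 150 × 213 mm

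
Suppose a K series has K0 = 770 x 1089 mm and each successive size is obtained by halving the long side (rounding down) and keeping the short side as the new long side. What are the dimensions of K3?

272 × 385 mm

K1: ⌊1089/2⌋ × 770 = 544 × 770 mm
K2: ⌊770/2⌋ × 544 = 385 × 544 mm
K3: ⌊544/2⌋ × 385 = 272 × 385 mm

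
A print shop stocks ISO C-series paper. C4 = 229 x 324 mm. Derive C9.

40 × 57 mm

C5: ⌊324/2⌋ × 229 = 162 × 229 mm
C6: ⌊229/2⌋ × 162 = 114 × 162 mm
C7: ⌊162/2⌋ × 114 = 81 × 114 mm
C8: ⌊114/2⌋ × 81 = 57 × 81 mm
C9: ⌊81/2⌋ × 57 = 40 × 57 mm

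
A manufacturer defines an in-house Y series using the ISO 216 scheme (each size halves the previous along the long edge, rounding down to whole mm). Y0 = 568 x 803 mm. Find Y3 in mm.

200 × 284 mm

Y1 = 401 × 568 mm (from Y0 by 1 halving).
Y2: ⌊568/2⌋ × 401 = 284 × 401 mm
Y3: ⌊401/2⌋ × 284 = 200 × 284 mm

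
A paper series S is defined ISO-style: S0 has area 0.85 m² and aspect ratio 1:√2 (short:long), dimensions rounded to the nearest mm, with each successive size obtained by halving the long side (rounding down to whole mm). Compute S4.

Let S0's short side be w mm. w · w√2 = 0.85 m² = 850,000 mm², so w ≈ 775.3 mm and w√2 ≈ 1096.4 mm → S0 = 775 × 1096 mm.
S1: ⌊1096/2⌋ × 775 = 548 × 775 mm
S2: ⌊775/2⌋ × 548 = 387 × 548 mm
S3: ⌊548/2⌋ × 387 = 274 × 387 mm
S4: ⌊387/2⌋ × 274 = 193 × 274 mm

193 × 274 mm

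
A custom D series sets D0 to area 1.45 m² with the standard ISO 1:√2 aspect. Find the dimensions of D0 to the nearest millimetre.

1013 × 1432 mm

Let the short side be w mm. Then w · w√2 = 1.45 m² = 1,450,000 mm².
w² = 1,450,000/√2, so w ≈ 1012.6 mm; long side = w√2 ≈ 1432.0 mm.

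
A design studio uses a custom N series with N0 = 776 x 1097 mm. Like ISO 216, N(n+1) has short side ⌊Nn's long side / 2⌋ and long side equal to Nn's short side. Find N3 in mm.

N1: ⌊1097/2⌋ × 776 = 548 × 776 mm
N2: ⌊776/2⌋ × 548 = 388 × 548 mm
N3: ⌊548/2⌋ × 388 = 274 × 388 mm

274 × 388 mm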